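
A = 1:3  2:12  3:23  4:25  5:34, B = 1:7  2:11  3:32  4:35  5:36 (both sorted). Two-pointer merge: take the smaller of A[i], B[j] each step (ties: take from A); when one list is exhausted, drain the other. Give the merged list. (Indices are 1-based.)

i=1 j=1: A[i]=3<=B[j]=7 take 3, i++
i=2 j=1: A[i]=12>B[j]=7 take 7, j++
i=2 j=2: A[i]=12>B[j]=11 take 11, j++
i=2 j=3: A[i]=12<=B[j]=32 take 12, i++
i=3 j=3: A[i]=23<=B[j]=32 take 23, i++
i=4 j=3: A[i]=25<=B[j]=32 take 25, i++
i=5 j=3: A[i]=34>B[j]=32 take 32, j++
i=5 j=4: A[i]=34<=B[j]=35 take 34, i++
i=6 j=4: A done, take B[j]=35, j++
i=6 j=5: A done, take B[j]=36, j++

[3, 7, 11, 12, 23, 25, 32, 34, 35, 36]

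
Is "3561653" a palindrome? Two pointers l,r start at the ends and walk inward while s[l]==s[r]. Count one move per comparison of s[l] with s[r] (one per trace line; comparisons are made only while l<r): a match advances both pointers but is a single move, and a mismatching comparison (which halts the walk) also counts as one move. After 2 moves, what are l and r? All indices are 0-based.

l=2, r=4

[0,6] '3'=='3' → l++,r--
[1,5] '5'=='5' → l++,r--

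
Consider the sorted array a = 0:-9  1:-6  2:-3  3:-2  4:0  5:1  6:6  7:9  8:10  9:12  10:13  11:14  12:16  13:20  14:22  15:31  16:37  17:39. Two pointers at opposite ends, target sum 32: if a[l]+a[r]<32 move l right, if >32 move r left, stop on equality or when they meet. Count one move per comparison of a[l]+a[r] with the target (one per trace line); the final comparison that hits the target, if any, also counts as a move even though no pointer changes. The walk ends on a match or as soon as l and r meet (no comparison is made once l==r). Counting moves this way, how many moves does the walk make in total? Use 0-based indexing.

8 moves

l=0 r=17: -9+39=30 <32, l++
l=1 r=17: -6+39=33 >32, r--
l=1 r=16: -6+37=31 <32, l++
l=2 r=16: -3+37=34 >32, r--
l=2 r=15: -3+31=28 <32, l++
l=3 r=15: -2+31=29 <32, l++
l=4 r=15: 0+31=31 <32, l++
l=5 r=15: 1+31=32, found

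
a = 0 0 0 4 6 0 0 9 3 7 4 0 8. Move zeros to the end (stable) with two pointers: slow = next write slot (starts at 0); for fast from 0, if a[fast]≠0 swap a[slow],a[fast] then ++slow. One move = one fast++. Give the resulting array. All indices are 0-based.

(s=0,f=0) a[fast]=0 → fast++
(s=0,f=1) a[fast]=0 → fast++
(s=0,f=2) a[fast]=0 → fast++
(s=0,f=3) a[fast]=4≠0 swap→a[0]=4 → slow++,fast++
(s=1,f=4) a[fast]=6≠0 swap→a[1]=6 → slow++,fast++
(s=2,f=5) a[fast]=0 → fast++
(s=2,f=6) a[fast]=0 → fast++
(s=2,f=7) a[fast]=9≠0 swap→a[2]=9 → slow++,fast++
(s=3,f=8) a[fast]=3≠0 swap→a[3]=3 → slow++,fast++
(s=4,f=9) a[fast]=7≠0 swap→a[4]=7 → slow++,fast++
(s=5,f=10) a[fast]=4≠0 swap→a[5]=4 → slow++,fast++
(s=6,f=11) a[fast]=0 → fast++
(s=6,f=12) a[fast]=8≠0 swap→a[6]=8 → slow++,fast++

[4, 6, 9, 3, 7, 4, 8, 0, 0, 0, 0, 0, 0]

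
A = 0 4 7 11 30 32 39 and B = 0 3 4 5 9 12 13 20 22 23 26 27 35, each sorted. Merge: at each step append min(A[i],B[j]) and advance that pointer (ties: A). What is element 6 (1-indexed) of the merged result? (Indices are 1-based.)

merged[6] = 5

[i=1,j=1] A[i]=0<=B[j]=0 take 0 → i++
[i=2,j=1] A[i]=4>B[j]=0 take 0 → j++
[i=2,j=2] A[i]=4>B[j]=3 take 3 → j++
[i=2,j=3] A[i]=4<=B[j]=4 take 4 → i++
[i=3,j=3] A[i]=7>B[j]=4 take 4 → j++
[i=3,j=4] A[i]=7>B[j]=5 take 5 → j++
[i=3,j=5] A[i]=7<=B[j]=9 take 7 → i++
[i=4,j=5] A[i]=11>B[j]=9 take 9 → j++
[i=4,j=6] A[i]=11<=B[j]=12 take 11 → i++
[i=5,j=6] A[i]=30>B[j]=12 take 12 → j++
[i=5,j=7] A[i]=30>B[j]=13 take 13 → j++
[i=5,j=8] A[i]=30>B[j]=20 take 20 → j++
[i=5,j=9] A[i]=30>B[j]=22 take 22 → j++
[i=5,j=10] A[i]=30>B[j]=23 take 23 → j++
[i=5,j=11] A[i]=30>B[j]=26 take 26 → j++
[i=5,j=12] A[i]=30>B[j]=27 take 27 → j++
[i=5,j=13] A[i]=30<=B[j]=35 take 30 → i++
[i=6,j=13] A[i]=32<=B[j]=35 take 32 → i++
[i=7,j=13] A[i]=39>B[j]=35 take 35 → j++
[i=7,j=14] B done, take A[i]=39 → i++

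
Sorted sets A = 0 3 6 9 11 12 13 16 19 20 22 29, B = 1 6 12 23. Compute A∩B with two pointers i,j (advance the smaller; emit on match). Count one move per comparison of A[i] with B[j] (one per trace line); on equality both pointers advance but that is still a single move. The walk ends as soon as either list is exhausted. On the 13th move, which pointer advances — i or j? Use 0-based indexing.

j

[i=0,j=0] 0<1 → i++
[i=1,j=0] 3>1 → j++
[i=1,j=1] 3<6 → i++
[i=2,j=1] 6==6 emit → i++,j++
[i=3,j=2] 9<12 → i++
[i=4,j=2] 11<12 → i++
[i=5,j=2] 12==12 emit → i++,j++
[i=6,j=3] 13<23 → i++
[i=7,j=3] 16<23 → i++
[i=8,j=3] 19<23 → i++
[i=9,j=3] 20<23 → i++
[i=10,j=3] 22<23 → i++
[i=11,j=3] 29>23 → j++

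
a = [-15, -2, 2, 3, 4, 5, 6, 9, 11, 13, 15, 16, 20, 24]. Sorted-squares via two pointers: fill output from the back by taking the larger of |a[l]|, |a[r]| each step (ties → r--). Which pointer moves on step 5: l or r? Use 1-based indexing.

l=1 r=14: |-15|<=|24| out[14]=576, r--
l=1 r=13: |-15|<=|20| out[13]=400, r--
l=1 r=12: |-15|<=|16| out[12]=256, r--
l=1 r=11: |-15|<=|15| out[11]=225, r--
l=1 r=10: |-15|>|13| out[10]=225, l++

l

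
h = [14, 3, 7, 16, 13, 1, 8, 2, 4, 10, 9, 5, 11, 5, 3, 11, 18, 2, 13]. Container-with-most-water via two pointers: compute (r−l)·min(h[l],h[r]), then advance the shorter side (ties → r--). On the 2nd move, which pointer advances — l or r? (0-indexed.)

[0,18] min(14,13)*18=234 best=234 * → r--
[0,17] min(14,2)*17=34 best=234 → r--

r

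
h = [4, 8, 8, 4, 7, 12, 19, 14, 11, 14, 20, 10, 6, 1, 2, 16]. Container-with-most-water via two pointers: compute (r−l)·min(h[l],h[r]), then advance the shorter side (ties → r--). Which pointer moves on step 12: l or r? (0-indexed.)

l

[0,15] min(4,16)*15=60 best=60 * → l++
[1,15] min(8,16)*14=112 best=112 * → l++
[2,15] min(8,16)*13=104 best=112 → l++
[3,15] min(4,16)*12=48 best=112 → l++
[4,15] min(7,16)*11=77 best=112 → l++
[5,15] min(12,16)*10=120 best=120 * → l++
[6,15] min(19,16)*9=144 best=144 * → r--
[6,14] min(19,2)*8=16 best=144 → r--
[6,13] min(19,1)*7=7 best=144 → r--
[6,12] min(19,6)*6=36 best=144 → r--
[6,11] min(19,10)*5=50 best=144 → r--
[6,10] min(19,20)*4=76 best=144 → l++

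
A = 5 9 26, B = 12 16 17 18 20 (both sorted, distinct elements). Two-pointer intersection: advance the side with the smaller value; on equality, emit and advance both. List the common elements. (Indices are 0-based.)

[i=0,j=0] 5<12 → i++
[i=1,j=0] 9<12 → i++
[i=2,j=0] 26>12 → j++
[i=2,j=1] 26>16 → j++
[i=2,j=2] 26>17 → j++
[i=2,j=3] 26>18 → j++
[i=2,j=4] 26>20 → j++

intersection = []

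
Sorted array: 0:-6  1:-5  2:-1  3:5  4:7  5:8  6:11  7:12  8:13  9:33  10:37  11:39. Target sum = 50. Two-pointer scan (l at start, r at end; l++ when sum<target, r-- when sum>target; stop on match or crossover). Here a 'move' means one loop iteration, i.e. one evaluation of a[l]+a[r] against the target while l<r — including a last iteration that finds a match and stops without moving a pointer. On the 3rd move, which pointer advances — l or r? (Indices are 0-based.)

l

[0,11] -6+39=33 <50 → l++
[1,11] -5+39=34 <50 → l++
[2,11] -1+39=38 <50 → l++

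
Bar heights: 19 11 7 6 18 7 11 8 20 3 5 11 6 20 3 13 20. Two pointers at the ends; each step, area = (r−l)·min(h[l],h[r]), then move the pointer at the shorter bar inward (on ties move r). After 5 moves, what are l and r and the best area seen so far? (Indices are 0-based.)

l=5, r=16, best area=304

[0,16] min(19,20)*16=304 best=304 * → l++
[1,16] min(11,20)*15=165 best=304 → l++
[2,16] min(7,20)*14=98 best=304 → l++
[3,16] min(6,20)*13=78 best=304 → l++
[4,16] min(18,20)*12=216 best=304 → l++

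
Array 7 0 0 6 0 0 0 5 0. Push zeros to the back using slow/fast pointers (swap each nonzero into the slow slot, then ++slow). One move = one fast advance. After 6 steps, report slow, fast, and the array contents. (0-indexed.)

slow=2, fast=6, a=[7, 6, 0, 0, 0, 0, 0, 5, 0]

(s=0,f=0) a[fast]=7≠0 swap→a[0]=7 → slow++,fast++
(s=1,f=1) a[fast]=0 → fast++
(s=1,f=2) a[fast]=0 → fast++
(s=1,f=3) a[fast]=6≠0 swap→a[1]=6 → slow++,fast++
(s=2,f=4) a[fast]=0 → fast++
(s=2,f=5) a[fast]=0 → fast++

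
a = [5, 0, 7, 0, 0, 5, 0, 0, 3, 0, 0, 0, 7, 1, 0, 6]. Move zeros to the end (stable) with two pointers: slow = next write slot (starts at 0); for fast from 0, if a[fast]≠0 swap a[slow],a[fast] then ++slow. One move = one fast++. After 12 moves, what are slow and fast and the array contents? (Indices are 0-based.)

slow=4, fast=12, a=[5, 7, 5, 3, 0, 0, 0, 0, 0, 0, 0, 0, 7, 1, 0, 6]

slow=0 fast=0: a[fast]=5≠0 swap→a[0]=5, slow++,fast++
slow=1 fast=1: a[fast]=0, fast++
slow=1 fast=2: a[fast]=7≠0 swap→a[1]=7, slow++,fast++
slow=2 fast=3: a[fast]=0, fast++
slow=2 fast=4: a[fast]=0, fast++
slow=2 fast=5: a[fast]=5≠0 swap→a[2]=5, slow++,fast++
slow=3 fast=6: a[fast]=0, fast++
slow=3 fast=7: a[fast]=0, fast++
slow=3 fast=8: a[fast]=3≠0 swap→a[3]=3, slow++,fast++
slow=4 fast=9: a[fast]=0, fast++
slow=4 fast=10: a[fast]=0, fast++
slow=4 fast=11: a[fast]=0, fast++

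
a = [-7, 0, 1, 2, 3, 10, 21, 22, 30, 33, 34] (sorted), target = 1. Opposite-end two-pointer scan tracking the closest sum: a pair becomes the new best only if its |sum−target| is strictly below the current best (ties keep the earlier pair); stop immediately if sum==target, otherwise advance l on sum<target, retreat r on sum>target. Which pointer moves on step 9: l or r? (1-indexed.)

r

[1,11] -7+34=27 d=26 * → r--
[1,10] -7+33=26 d=25 * → r--
[1,9] -7+30=23 d=22 * → r--
[1,8] -7+22=15 d=14 * → r--
[1,7] -7+21=14 d=13 * → r--
[1,6] -7+10=3 d=2 * → r--
[1,5] -7+3=-4 d=5 → l++
[2,5] 0+3=3 d=2 → r--
[2,4] 0+2=2 d=1 * → r--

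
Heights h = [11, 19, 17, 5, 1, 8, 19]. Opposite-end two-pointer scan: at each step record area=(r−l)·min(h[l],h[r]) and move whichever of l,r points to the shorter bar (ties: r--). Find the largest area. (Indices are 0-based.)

max area = 95

[0,6] min(11,19)*6=66 best=66 * → l++
[1,6] min(19,19)*5=95 best=95 * → r--
[1,5] min(19,8)*4=32 best=95 → r--
[1,4] min(19,1)*3=3 best=95 → r--
[1,3] min(19,5)*2=10 best=95 → r--
[1,2] min(19,17)*1=17 best=95 → r--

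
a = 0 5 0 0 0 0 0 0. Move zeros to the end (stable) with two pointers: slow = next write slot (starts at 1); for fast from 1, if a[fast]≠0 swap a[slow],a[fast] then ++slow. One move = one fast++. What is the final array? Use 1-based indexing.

slow=1 fast=1: a[fast]=0, fast++
slow=1 fast=2: a[fast]=5≠0 swap→a[1]=5, slow++,fast++
slow=2 fast=3: a[fast]=0, fast++
slow=2 fast=4: a[fast]=0, fast++
slow=2 fast=5: a[fast]=0, fast++
slow=2 fast=6: a[fast]=0, fast++
slow=2 fast=7: a[fast]=0, fast++
slow=2 fast=8: a[fast]=0, fast++

[5, 0, 0, 0, 0, 0, 0, 0]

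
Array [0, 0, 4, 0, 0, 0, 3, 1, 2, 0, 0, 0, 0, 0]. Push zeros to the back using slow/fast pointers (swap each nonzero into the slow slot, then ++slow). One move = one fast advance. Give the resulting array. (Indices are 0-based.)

(s=0,f=0) a[fast]=0 → fast++
(s=0,f=1) a[fast]=0 → fast++
(s=0,f=2) a[fast]=4≠0 swap→a[0]=4 → slow++,fast++
(s=1,f=3) a[fast]=0 → fast++
(s=1,f=4) a[fast]=0 → fast++
(s=1,f=5) a[fast]=0 → fast++
(s=1,f=6) a[fast]=3≠0 swap→a[1]=3 → slow++,fast++
(s=2,f=7) a[fast]=1≠0 swap→a[2]=1 → slow++,fast++
(s=3,f=8) a[fast]=2≠0 swap→a[3]=2 → slow++,fast++
(s=4,f=9) a[fast]=0 → fast++
(s=4,f=10) a[fast]=0 → fast++
(s=4,f=11) a[fast]=0 → fast++
(s=4,f=12) a[fast]=0 → fast++
(s=4,f=13) a[fast]=0 → fast++

[4, 3, 1, 2, 0, 0, 0, 0, 0, 0, 0, 0, 0, 0]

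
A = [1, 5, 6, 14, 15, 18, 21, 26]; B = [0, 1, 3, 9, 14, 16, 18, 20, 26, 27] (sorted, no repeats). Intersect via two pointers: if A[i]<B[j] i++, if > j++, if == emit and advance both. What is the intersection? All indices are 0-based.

intersection = [1, 14, 18, 26]

i=0 j=0: 1>0, j++
i=0 j=1: 1==1 emit, i++,j++
i=1 j=2: 5>3, j++
i=1 j=3: 5<9, i++
i=2 j=3: 6<9, i++
i=3 j=3: 14>9, j++
i=3 j=4: 14==14 emit, i++,j++
i=4 j=5: 15<16, i++
i=5 j=5: 18>16, j++
i=5 j=6: 18==18 emit, i++,j++
i=6 j=7: 21>20, j++
i=6 j=8: 21<26, i++
i=7 j=8: 26==26 emit, i++,j++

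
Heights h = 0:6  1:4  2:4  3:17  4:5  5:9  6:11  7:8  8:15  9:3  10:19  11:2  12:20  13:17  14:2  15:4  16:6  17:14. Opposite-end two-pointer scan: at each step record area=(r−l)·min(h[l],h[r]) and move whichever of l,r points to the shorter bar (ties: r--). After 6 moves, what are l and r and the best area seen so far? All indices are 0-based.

l=0 r=17: min(6,14)*17=102 best=102 *, l++
l=1 r=17: min(4,14)*16=64 best=102, l++
l=2 r=17: min(4,14)*15=60 best=102, l++
l=3 r=17: min(17,14)*14=196 best=196 *, r--
l=3 r=16: min(17,6)*13=78 best=196, r--
l=3 r=15: min(17,4)*12=48 best=196, r--

l=3, r=14, best area=196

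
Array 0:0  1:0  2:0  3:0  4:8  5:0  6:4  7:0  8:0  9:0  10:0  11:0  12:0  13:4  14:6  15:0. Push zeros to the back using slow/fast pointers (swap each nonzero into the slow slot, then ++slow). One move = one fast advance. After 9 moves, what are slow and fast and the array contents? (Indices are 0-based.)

(s=0,f=0) a[fast]=0 → fast++
(s=0,f=1) a[fast]=0 → fast++
(s=0,f=2) a[fast]=0 → fast++
(s=0,f=3) a[fast]=0 → fast++
(s=0,f=4) a[fast]=8≠0 swap→a[0]=8 → slow++,fast++
(s=1,f=5) a[fast]=0 → fast++
(s=1,f=6) a[fast]=4≠0 swap→a[1]=4 → slow++,fast++
(s=2,f=7) a[fast]=0 → fast++
(s=2,f=8) a[fast]=0 → fast++

slow=2, fast=9, a=[8, 4, 0, 0, 0, 0, 0, 0, 0, 0, 0, 0, 0, 4, 6, 0]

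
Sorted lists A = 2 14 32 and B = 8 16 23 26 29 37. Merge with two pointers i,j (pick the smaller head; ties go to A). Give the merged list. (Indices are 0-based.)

[2, 8, 14, 16, 23, 26, 29, 32, 37]

[i=0,j=0] A[i]=2<=B[j]=8 take 2 → i++
[i=1,j=0] A[i]=14>B[j]=8 take 8 → j++
[i=1,j=1] A[i]=14<=B[j]=16 take 14 → i++
[i=2,j=1] A[i]=32>B[j]=16 take 16 → j++
[i=2,j=2] A[i]=32>B[j]=23 take 23 → j++
[i=2,j=3] A[i]=32>B[j]=26 take 26 → j++
[i=2,j=4] A[i]=32>B[j]=29 take 29 → j++
[i=2,j=5] A[i]=32<=B[j]=37 take 32 → i++
[i=3,j=5] A done, take B[j]=37 → j++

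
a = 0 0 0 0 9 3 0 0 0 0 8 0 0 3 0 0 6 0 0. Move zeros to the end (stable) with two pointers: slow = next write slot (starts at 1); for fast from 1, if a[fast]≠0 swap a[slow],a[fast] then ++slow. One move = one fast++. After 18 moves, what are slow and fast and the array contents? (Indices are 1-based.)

slow=6, fast=19, a=[9, 3, 8, 3, 6, 0, 0, 0, 0, 0, 0, 0, 0, 0, 0, 0, 0, 0, 0]

(s=1,f=1) a[fast]=0 → fast++
(s=1,f=2) a[fast]=0 → fast++
(s=1,f=3) a[fast]=0 → fast++
(s=1,f=4) a[fast]=0 → fast++
(s=1,f=5) a[fast]=9≠0 swap→a[1]=9 → slow++,fast++
(s=2,f=6) a[fast]=3≠0 swap→a[2]=3 → slow++,fast++
(s=3,f=7) a[fast]=0 → fast++
(s=3,f=8) a[fast]=0 → fast++
(s=3,f=9) a[fast]=0 → fast++
(s=3,f=10) a[fast]=0 → fast++
(s=3,f=11) a[fast]=8≠0 swap→a[3]=8 → slow++,fast++
(s=4,f=12) a[fast]=0 → fast++
(s=4,f=13) a[fast]=0 → fast++
(s=4,f=14) a[fast]=3≠0 swap→a[4]=3 → slow++,fast++
(s=5,f=15) a[fast]=0 → fast++
(s=5,f=16) a[fast]=0 → fast++
(s=5,f=17) a[fast]=6≠0 swap→a[5]=6 → slow++,fast++
(s=6,f=18) a[fast]=0 → fast++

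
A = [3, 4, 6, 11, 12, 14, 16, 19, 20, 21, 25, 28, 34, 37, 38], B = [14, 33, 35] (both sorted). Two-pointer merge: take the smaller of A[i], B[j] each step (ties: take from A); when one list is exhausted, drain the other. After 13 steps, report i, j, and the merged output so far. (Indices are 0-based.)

i=12, j=1, merged so far=[3, 4, 6, 11, 12, 14, 14, 16, 19, 20, 21, 25, 28]

i=0 j=0: A[i]=3<=B[j]=14 take 3, i++
i=1 j=0: A[i]=4<=B[j]=14 take 4, i++
i=2 j=0: A[i]=6<=B[j]=14 take 6, i++
i=3 j=0: A[i]=11<=B[j]=14 take 11, i++
i=4 j=0: A[i]=12<=B[j]=14 take 12, i++
i=5 j=0: A[i]=14<=B[j]=14 take 14, i++
i=6 j=0: A[i]=16>B[j]=14 take 14, j++
i=6 j=1: A[i]=16<=B[j]=33 take 16, i++
i=7 j=1: A[i]=19<=B[j]=33 take 19, i++
i=8 j=1: A[i]=20<=B[j]=33 take 20, i++
i=9 j=1: A[i]=21<=B[j]=33 take 21, i++
i=10 j=1: A[i]=25<=B[j]=33 take 25, i++
i=11 j=1: A[i]=28<=B[j]=33 take 28, i++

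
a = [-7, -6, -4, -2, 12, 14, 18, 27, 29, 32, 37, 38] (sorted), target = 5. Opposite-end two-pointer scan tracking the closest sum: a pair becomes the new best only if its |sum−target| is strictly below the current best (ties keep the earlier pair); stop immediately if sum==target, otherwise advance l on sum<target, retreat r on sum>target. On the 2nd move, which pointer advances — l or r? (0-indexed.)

l=0 r=11: -7+38=31 d=26 *, r--
l=0 r=10: -7+37=30 d=25 *, r--

r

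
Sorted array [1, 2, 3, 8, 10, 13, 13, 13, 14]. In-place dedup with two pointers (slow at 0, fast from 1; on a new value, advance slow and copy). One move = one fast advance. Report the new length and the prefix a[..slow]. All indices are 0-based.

length 7; prefix = [1, 2, 3, 8, 10, 13, 14]

slow=0 fast=1: a[fast]=2≠a[slow]=1 write a[1]=2, slow++,fast++
slow=1 fast=2: a[fast]=3≠a[slow]=2 write a[2]=3, slow++,fast++
slow=2 fast=3: a[fast]=8≠a[slow]=3 write a[3]=8, slow++,fast++
slow=3 fast=4: a[fast]=10≠a[slow]=8 write a[4]=10, slow++,fast++
slow=4 fast=5: a[fast]=13≠a[slow]=10 write a[5]=13, slow++,fast++
slow=5 fast=6: a[fast]=13=a[slow] dup, fast++
slow=5 fast=7: a[fast]=13=a[slow] dup, fast++
slow=5 fast=8: a[fast]=14≠a[slow]=13 write a[6]=14, slow++,fast++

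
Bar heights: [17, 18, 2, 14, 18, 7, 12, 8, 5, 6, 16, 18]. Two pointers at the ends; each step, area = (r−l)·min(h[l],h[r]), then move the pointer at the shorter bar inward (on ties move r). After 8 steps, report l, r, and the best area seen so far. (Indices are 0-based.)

l=1, r=4, best area=187

[0,11] min(17,18)*11=187 best=187 * → l++
[1,11] min(18,18)*10=180 best=187 → r--
[1,10] min(18,16)*9=144 best=187 → r--
[1,9] min(18,6)*8=48 best=187 → r--
[1,8] min(18,5)*7=35 best=187 → r--
[1,7] min(18,8)*6=48 best=187 → r--
[1,6] min(18,12)*5=60 best=187 → r--
[1,5] min(18,7)*4=28 best=187 → r--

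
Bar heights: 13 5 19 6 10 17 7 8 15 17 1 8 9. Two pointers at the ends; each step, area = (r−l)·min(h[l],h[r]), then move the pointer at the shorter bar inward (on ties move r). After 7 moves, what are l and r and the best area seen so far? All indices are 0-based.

[0,12] min(13,9)*12=108 best=108 * → r--
[0,11] min(13,8)*11=88 best=108 → r--
[0,10] min(13,1)*10=10 best=108 → r--
[0,9] min(13,17)*9=117 best=117 * → l++
[1,9] min(5,17)*8=40 best=117 → l++
[2,9] min(19,17)*7=119 best=119 * → r--
[2,8] min(19,15)*6=90 best=119 → r--

l=2, r=7, best area=119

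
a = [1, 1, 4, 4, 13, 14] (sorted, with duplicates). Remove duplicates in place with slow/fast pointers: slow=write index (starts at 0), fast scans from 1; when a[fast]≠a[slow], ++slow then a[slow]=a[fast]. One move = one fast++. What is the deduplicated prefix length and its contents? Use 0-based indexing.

length 4; prefix = [1, 4, 13, 14]

slow=0 fast=1: a[fast]=1=a[slow] dup, fast++
slow=0 fast=2: a[fast]=4≠a[slow]=1 write a[1]=4, slow++,fast++
slow=1 fast=3: a[fast]=4=a[slow] dup, fast++
slow=1 fast=4: a[fast]=13≠a[slow]=4 write a[2]=13, slow++,fast++
slow=2 fast=5: a[fast]=14≠a[slow]=13 write a[3]=14, slow++,fast++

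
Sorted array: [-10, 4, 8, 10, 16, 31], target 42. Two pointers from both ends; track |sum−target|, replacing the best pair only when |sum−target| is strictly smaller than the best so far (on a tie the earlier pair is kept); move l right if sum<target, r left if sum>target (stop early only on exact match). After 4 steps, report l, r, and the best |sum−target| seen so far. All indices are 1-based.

l=1 r=6: -10+31=21 d=21 *, l++
l=2 r=6: 4+31=35 d=7 *, l++
l=3 r=6: 8+31=39 d=3 *, l++
l=4 r=6: 10+31=41 d=1 *, l++

l=5, r=6, best |Δ|=1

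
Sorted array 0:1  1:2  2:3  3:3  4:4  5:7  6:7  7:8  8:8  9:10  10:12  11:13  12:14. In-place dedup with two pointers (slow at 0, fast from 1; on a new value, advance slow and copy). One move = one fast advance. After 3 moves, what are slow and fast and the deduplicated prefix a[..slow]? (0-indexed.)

slow=2, fast=4, prefix=[1, 2, 3]

slow=0 fast=1: a[fast]=2≠a[slow]=1 write a[1]=2, slow++,fast++
slow=1 fast=2: a[fast]=3≠a[slow]=2 write a[2]=3, slow++,fast++
slow=2 fast=3: a[fast]=3=a[slow] dup, fast++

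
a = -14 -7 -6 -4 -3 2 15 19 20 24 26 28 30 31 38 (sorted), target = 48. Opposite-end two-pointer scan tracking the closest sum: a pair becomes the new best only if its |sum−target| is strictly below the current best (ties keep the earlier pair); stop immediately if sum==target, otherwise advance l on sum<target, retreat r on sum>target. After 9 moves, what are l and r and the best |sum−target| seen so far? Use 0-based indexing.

[0,14] -14+38=24 d=24 * → l++
[1,14] -7+38=31 d=17 * → l++
[2,14] -6+38=32 d=16 * → l++
[3,14] -4+38=34 d=14 * → l++
[4,14] -3+38=35 d=13 * → l++
[5,14] 2+38=40 d=8 * → l++
[6,14] 15+38=53 d=5 * → r--
[6,13] 15+31=46 d=2 * → l++
[7,13] 19+31=50 d=2 → r--

l=7, r=12, best |Δ|=2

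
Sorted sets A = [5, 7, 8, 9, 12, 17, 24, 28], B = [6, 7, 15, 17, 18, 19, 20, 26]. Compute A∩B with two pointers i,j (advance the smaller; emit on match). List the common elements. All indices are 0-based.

[i=0,j=0] 5<6 → i++
[i=1,j=0] 7>6 → j++
[i=1,j=1] 7==7 emit → i++,j++
[i=2,j=2] 8<15 → i++
[i=3,j=2] 9<15 → i++
[i=4,j=2] 12<15 → i++
[i=5,j=2] 17>15 → j++
[i=5,j=3] 17==17 emit → i++,j++
[i=6,j=4] 24>18 → j++
[i=6,j=5] 24>19 → j++
[i=6,j=6] 24>20 → j++
[i=6,j=7] 24<26 → i++
[i=7,j=7] 28>26 → j++

intersection = [7, 17]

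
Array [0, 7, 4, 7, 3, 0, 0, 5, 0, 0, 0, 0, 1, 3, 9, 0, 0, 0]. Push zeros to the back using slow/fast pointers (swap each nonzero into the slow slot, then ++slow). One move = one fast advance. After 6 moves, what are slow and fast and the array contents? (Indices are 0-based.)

(s=0,f=0) a[fast]=0 → fast++
(s=0,f=1) a[fast]=7≠0 swap→a[0]=7 → slow++,fast++
(s=1,f=2) a[fast]=4≠0 swap→a[1]=4 → slow++,fast++
(s=2,f=3) a[fast]=7≠0 swap→a[2]=7 → slow++,fast++
(s=3,f=4) a[fast]=3≠0 swap→a[3]=3 → slow++,fast++
(s=4,f=5) a[fast]=0 → fast++

slow=4, fast=6, a=[7, 4, 7, 3, 0, 0, 0, 5, 0, 0, 0, 0, 1, 3, 9, 0, 0, 0]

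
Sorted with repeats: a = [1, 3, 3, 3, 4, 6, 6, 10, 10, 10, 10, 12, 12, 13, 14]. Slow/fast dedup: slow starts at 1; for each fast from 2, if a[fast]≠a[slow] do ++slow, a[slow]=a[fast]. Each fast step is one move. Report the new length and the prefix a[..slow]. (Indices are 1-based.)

length 8; prefix = [1, 3, 4, 6, 10, 12, 13, 14]

slow=1 fast=2: a[fast]=3≠a[slow]=1 write a[2]=3, slow++,fast++
slow=2 fast=3: a[fast]=3=a[slow] dup, fast++
slow=2 fast=4: a[fast]=3=a[slow] dup, fast++
slow=2 fast=5: a[fast]=4≠a[slow]=3 write a[3]=4, slow++,fast++
slow=3 fast=6: a[fast]=6≠a[slow]=4 write a[4]=6, slow++,fast++
slow=4 fast=7: a[fast]=6=a[slow] dup, fast++
slow=4 fast=8: a[fast]=10≠a[slow]=6 write a[5]=10, slow++,fast++
slow=5 fast=9: a[fast]=10=a[slow] dup, fast++
slow=5 fast=10: a[fast]=10=a[slow] dup, fast++
slow=5 fast=11: a[fast]=10=a[slow] dup, fast++
slow=5 fast=12: a[fast]=12≠a[slow]=10 write a[6]=12, slow++,fast++
slow=6 fast=13: a[fast]=12=a[slow] dup, fast++
slow=6 fast=14: a[fast]=13≠a[slow]=12 write a[7]=13, slow++,fast++
slow=7 fast=15: a[fast]=14≠a[slow]=13 write a[8]=14, slow++,fast++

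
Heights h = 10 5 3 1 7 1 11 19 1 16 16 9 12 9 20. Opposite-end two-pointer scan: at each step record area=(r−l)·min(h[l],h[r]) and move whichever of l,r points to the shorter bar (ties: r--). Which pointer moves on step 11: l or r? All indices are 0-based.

l

[0,14] min(10,20)*14=140 best=140 * → l++
[1,14] min(5,20)*13=65 best=140 → l++
[2,14] min(3,20)*12=36 best=140 → l++
[3,14] min(1,20)*11=11 best=140 → l++
[4,14] min(7,20)*10=70 best=140 → l++
[5,14] min(1,20)*9=9 best=140 → l++
[6,14] min(11,20)*8=88 best=140 → l++
[7,14] min(19,20)*7=133 best=140 → l++
[8,14] min(1,20)*6=6 best=140 → l++
[9,14] min(16,20)*5=80 best=140 → l++
[10,14] min(16,20)*4=64 best=140 → l++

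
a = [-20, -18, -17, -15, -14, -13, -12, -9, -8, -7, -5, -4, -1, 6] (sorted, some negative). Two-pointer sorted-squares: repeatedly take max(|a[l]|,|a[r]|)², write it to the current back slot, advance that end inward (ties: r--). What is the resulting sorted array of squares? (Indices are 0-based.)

[1, 16, 25, 36, 49, 64, 81, 144, 169, 196, 225, 289, 324, 400]

[0,13] |-20|>|6| out[13]=400 → l++
[1,13] |-18|>|6| out[12]=324 → l++
[2,13] |-17|>|6| out[11]=289 → l++
[3,13] |-15|>|6| out[10]=225 → l++
[4,13] |-14|>|6| out[9]=196 → l++
[5,13] |-13|>|6| out[8]=169 → l++
[6,13] |-12|>|6| out[7]=144 → l++
[7,13] |-9|>|6| out[6]=81 → l++
[8,13] |-8|>|6| out[5]=64 → l++
[9,13] |-7|>|6| out[4]=49 → l++
[10,13] |-5|<=|6| out[3]=36 → r--
[10,12] |-5|>|-1| out[2]=25 → l++
[11,12] |-4|>|-1| out[1]=16 → l++
[12,12] |-1|<=|-1| out[0]=1 → r--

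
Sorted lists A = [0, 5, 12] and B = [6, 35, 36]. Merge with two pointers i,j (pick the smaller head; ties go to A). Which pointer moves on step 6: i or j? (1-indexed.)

[i=1,j=1] A[i]=0<=B[j]=6 take 0 → i++
[i=2,j=1] A[i]=5<=B[j]=6 take 5 → i++
[i=3,j=1] A[i]=12>B[j]=6 take 6 → j++
[i=3,j=2] A[i]=12<=B[j]=35 take 12 → i++
[i=4,j=2] A done, take B[j]=35 → j++
[i=4,j=3] A done, take B[j]=36 → j++

j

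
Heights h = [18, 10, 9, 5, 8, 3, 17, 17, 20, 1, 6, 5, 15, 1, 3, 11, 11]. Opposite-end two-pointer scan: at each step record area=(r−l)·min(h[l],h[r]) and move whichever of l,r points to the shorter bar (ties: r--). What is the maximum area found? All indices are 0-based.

max area = 180

[0,16] min(18,11)*16=176 best=176 * → r--
[0,15] min(18,11)*15=165 best=176 → r--
[0,14] min(18,3)*14=42 best=176 → r--
[0,13] min(18,1)*13=13 best=176 → r--
[0,12] min(18,15)*12=180 best=180 * → r--
[0,11] min(18,5)*11=55 best=180 → r--
[0,10] min(18,6)*10=60 best=180 → r--
[0,9] min(18,1)*9=9 best=180 → r--
[0,8] min(18,20)*8=144 best=180 → l++
[1,8] min(10,20)*7=70 best=180 → l++
[2,8] min(9,20)*6=54 best=180 → l++
[3,8] min(5,20)*5=25 best=180 → l++
[4,8] min(8,20)*4=32 best=180 → l++
[5,8] min(3,20)*3=9 best=180 → l++
[6,8] min(17,20)*2=34 best=180 → l++
[7,8] min(17,20)*1=17 best=180 → l++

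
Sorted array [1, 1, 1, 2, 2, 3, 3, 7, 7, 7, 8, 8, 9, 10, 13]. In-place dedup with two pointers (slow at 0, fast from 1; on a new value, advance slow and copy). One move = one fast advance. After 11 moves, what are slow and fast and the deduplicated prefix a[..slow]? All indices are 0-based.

slow=4, fast=12, prefix=[1, 2, 3, 7, 8]

(s=0,f=1) a[fast]=1=a[slow] dup → fast++
(s=0,f=2) a[fast]=1=a[slow] dup → fast++
(s=0,f=3) a[fast]=2≠a[slow]=1 write a[1]=2 → slow++,fast++
(s=1,f=4) a[fast]=2=a[slow] dup → fast++
(s=1,f=5) a[fast]=3≠a[slow]=2 write a[2]=3 → slow++,fast++
(s=2,f=6) a[fast]=3=a[slow] dup → fast++
(s=2,f=7) a[fast]=7≠a[slow]=3 write a[3]=7 → slow++,fast++
(s=3,f=8) a[fast]=7=a[slow] dup → fast++
(s=3,f=9) a[fast]=7=a[slow] dup → fast++
(s=3,f=10) a[fast]=8≠a[slow]=7 write a[4]=8 → slow++,fast++
(s=4,f=11) a[fast]=8=a[slow] dup → fast++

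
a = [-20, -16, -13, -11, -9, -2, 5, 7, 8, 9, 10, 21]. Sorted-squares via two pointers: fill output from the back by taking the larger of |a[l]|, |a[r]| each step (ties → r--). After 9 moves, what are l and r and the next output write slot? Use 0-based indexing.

l=0 r=11: |-20|<=|21| out[11]=441, r--
l=0 r=10: |-20|>|10| out[10]=400, l++
l=1 r=10: |-16|>|10| out[9]=256, l++
l=2 r=10: |-13|>|10| out[8]=169, l++
l=3 r=10: |-11|>|10| out[7]=121, l++
l=4 r=10: |-9|<=|10| out[6]=100, r--
l=4 r=9: |-9|<=|9| out[5]=81, r--
l=4 r=8: |-9|>|8| out[4]=81, l++
l=5 r=8: |-2|<=|8| out[3]=64, r--

l=5, r=7, next write slot=2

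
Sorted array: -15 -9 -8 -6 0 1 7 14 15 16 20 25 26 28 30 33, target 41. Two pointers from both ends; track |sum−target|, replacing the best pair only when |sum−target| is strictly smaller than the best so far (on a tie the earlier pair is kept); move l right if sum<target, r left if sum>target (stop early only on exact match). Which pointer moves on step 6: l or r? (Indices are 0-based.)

l

l=0 r=15: -15+33=18 d=23 *, l++
l=1 r=15: -9+33=24 d=17 *, l++
l=2 r=15: -8+33=25 d=16 *, l++
l=3 r=15: -6+33=27 d=14 *, l++
l=4 r=15: 0+33=33 d=8 *, l++
l=5 r=15: 1+33=34 d=7 *, l++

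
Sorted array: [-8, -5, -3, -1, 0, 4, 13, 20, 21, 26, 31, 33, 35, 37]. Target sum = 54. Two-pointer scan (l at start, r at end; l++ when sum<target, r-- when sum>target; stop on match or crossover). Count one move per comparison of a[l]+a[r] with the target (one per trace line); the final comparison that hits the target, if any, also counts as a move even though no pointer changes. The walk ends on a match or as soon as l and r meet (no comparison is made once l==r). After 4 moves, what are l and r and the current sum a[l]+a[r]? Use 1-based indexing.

l=5, r=14, sum=37

[1,14] -8+37=29 <54 → l++
[2,14] -5+37=32 <54 → l++
[3,14] -3+37=34 <54 → l++
[4,14] -1+37=36 <54 → l++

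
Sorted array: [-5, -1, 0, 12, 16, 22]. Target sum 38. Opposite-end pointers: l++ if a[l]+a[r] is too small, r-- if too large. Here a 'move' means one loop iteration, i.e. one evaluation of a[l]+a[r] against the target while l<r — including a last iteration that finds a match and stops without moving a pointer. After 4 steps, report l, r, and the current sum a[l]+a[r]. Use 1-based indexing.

l=5, r=6, sum=38

l=1 r=6: -5+22=17 <38, l++
l=2 r=6: -1+22=21 <38, l++
l=3 r=6: 0+22=22 <38, l++
l=4 r=6: 12+22=34 <38, l++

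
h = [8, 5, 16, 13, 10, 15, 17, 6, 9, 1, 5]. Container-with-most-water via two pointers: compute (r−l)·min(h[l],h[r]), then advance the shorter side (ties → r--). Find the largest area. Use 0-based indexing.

max area = 64

l=0 r=10: min(8,5)*10=50 best=50 *, r--
l=0 r=9: min(8,1)*9=9 best=50, r--
l=0 r=8: min(8,9)*8=64 best=64 *, l++
l=1 r=8: min(5,9)*7=35 best=64, l++
l=2 r=8: min(16,9)*6=54 best=64, r--
l=2 r=7: min(16,6)*5=30 best=64, r--
l=2 r=6: min(16,17)*4=64 best=64, l++
l=3 r=6: min(13,17)*3=39 best=64, l++
l=4 r=6: min(10,17)*2=20 best=64, l++
l=5 r=6: min(15,17)*1=15 best=64, l++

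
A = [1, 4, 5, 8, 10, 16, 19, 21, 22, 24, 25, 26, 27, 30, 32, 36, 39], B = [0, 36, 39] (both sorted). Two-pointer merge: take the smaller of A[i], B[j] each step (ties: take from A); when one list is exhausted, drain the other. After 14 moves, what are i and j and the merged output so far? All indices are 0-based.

i=0 j=0: A[i]=1>B[j]=0 take 0, j++
i=0 j=1: A[i]=1<=B[j]=36 take 1, i++
i=1 j=1: A[i]=4<=B[j]=36 take 4, i++
i=2 j=1: A[i]=5<=B[j]=36 take 5, i++
i=3 j=1: A[i]=8<=B[j]=36 take 8, i++
i=4 j=1: A[i]=10<=B[j]=36 take 10, i++
i=5 j=1: A[i]=16<=B[j]=36 take 16, i++
i=6 j=1: A[i]=19<=B[j]=36 take 19, i++
i=7 j=1: A[i]=21<=B[j]=36 take 21, i++
i=8 j=1: A[i]=22<=B[j]=36 take 22, i++
i=9 j=1: A[i]=24<=B[j]=36 take 24, i++
i=10 j=1: A[i]=25<=B[j]=36 take 25, i++
i=11 j=1: A[i]=26<=B[j]=36 take 26, i++
i=12 j=1: A[i]=27<=B[j]=36 take 27, i++

i=13, j=1, merged so far=[0, 1, 4, 5, 8, 10, 16, 19, 21, 22, 24, 25, 26, 27]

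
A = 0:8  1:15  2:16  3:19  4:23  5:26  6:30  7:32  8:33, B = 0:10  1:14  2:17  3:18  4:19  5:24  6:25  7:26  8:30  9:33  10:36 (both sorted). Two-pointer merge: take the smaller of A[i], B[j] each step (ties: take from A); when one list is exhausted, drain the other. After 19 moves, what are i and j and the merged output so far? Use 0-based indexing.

i=9, j=10, merged so far=[8, 10, 14, 15, 16, 17, 18, 19, 19, 23, 24, 25, 26, 26, 30, 30, 32, 33, 33]

i=0 j=0: A[i]=8<=B[j]=10 take 8, i++
i=1 j=0: A[i]=15>B[j]=10 take 10, j++
i=1 j=1: A[i]=15>B[j]=14 take 14, j++
i=1 j=2: A[i]=15<=B[j]=17 take 15, i++
i=2 j=2: A[i]=16<=B[j]=17 take 16, i++
i=3 j=2: A[i]=19>B[j]=17 take 17, j++
i=3 j=3: A[i]=19>B[j]=18 take 18, j++
i=3 j=4: A[i]=19<=B[j]=19 take 19, i++
i=4 j=4: A[i]=23>B[j]=19 take 19, j++
i=4 j=5: A[i]=23<=B[j]=24 take 23, i++
i=5 j=5: A[i]=26>B[j]=24 take 24, j++
i=5 j=6: A[i]=26>B[j]=25 take 25, j++
i=5 j=7: A[i]=26<=B[j]=26 take 26, i++
i=6 j=7: A[i]=30>B[j]=26 take 26, j++
i=6 j=8: A[i]=30<=B[j]=30 take 30, i++
i=7 j=8: A[i]=32>B[j]=30 take 30, j++
i=7 j=9: A[i]=32<=B[j]=33 take 32, i++
i=8 j=9: A[i]=33<=B[j]=33 take 33, i++
i=9 j=9: A done, take B[j]=33, j++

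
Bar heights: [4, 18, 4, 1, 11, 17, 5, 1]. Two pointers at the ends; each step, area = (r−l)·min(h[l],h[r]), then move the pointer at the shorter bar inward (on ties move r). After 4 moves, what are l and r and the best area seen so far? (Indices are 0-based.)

[0,7] min(4,1)*7=7 best=7 * → r--
[0,6] min(4,5)*6=24 best=24 * → l++
[1,6] min(18,5)*5=25 best=25 * → r--
[1,5] min(18,17)*4=68 best=68 * → r--

l=1, r=4, best area=68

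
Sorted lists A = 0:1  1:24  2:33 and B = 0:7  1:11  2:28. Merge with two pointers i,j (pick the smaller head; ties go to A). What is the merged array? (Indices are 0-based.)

[i=0,j=0] A[i]=1<=B[j]=7 take 1 → i++
[i=1,j=0] A[i]=24>B[j]=7 take 7 → j++
[i=1,j=1] A[i]=24>B[j]=11 take 11 → j++
[i=1,j=2] A[i]=24<=B[j]=28 take 24 → i++
[i=2,j=2] A[i]=33>B[j]=28 take 28 → j++
[i=2,j=3] B done, take A[i]=33 → i++

[1, 7, 11, 24, 28, 33]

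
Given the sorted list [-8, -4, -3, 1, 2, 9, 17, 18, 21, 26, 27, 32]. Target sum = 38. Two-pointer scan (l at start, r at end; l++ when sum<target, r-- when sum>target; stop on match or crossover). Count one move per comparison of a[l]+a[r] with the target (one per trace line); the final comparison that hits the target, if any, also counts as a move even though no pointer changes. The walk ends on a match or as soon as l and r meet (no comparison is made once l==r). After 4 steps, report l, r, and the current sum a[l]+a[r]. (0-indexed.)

l=0 r=11: -8+32=24 <38, l++
l=1 r=11: -4+32=28 <38, l++
l=2 r=11: -3+32=29 <38, l++
l=3 r=11: 1+32=33 <38, l++

l=4, r=11, sum=34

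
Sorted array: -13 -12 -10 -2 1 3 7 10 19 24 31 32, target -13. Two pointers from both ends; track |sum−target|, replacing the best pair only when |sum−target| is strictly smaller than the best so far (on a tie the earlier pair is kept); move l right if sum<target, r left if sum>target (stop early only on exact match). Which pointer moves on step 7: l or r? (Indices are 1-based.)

r

l=1 r=12: -13+32=19 d=32 *, r--
l=1 r=11: -13+31=18 d=31 *, r--
l=1 r=10: -13+24=11 d=24 *, r--
l=1 r=9: -13+19=6 d=19 *, r--
l=1 r=8: -13+10=-3 d=10 *, r--
l=1 r=7: -13+7=-6 d=7 *, r--
l=1 r=6: -13+3=-10 d=3 *, r--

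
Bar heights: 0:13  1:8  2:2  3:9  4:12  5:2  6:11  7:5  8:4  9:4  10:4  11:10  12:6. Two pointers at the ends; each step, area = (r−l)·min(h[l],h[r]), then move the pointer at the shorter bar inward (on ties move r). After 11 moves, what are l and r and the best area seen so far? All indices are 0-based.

l=0 r=12: min(13,6)*12=72 best=72 *, r--
l=0 r=11: min(13,10)*11=110 best=110 *, r--
l=0 r=10: min(13,4)*10=40 best=110, r--
l=0 r=9: min(13,4)*9=36 best=110, r--
l=0 r=8: min(13,4)*8=32 best=110, r--
l=0 r=7: min(13,5)*7=35 best=110, r--
l=0 r=6: min(13,11)*6=66 best=110, r--
l=0 r=5: min(13,2)*5=10 best=110, r--
l=0 r=4: min(13,12)*4=48 best=110, r--
l=0 r=3: min(13,9)*3=27 best=110, r--
l=0 r=2: min(13,2)*2=4 best=110, r--

l=0, r=1, best area=110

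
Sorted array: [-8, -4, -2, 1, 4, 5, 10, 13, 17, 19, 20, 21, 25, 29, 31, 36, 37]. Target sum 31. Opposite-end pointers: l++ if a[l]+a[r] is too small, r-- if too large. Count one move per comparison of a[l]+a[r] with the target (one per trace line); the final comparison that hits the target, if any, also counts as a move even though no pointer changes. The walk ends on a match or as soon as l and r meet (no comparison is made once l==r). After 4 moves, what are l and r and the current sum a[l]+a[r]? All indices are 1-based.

l=3, r=15, sum=29

[1,17] -8+37=29 <31 → l++
[2,17] -4+37=33 >31 → r--
[2,16] -4+36=32 >31 → r--
[2,15] -4+31=27 <31 → l++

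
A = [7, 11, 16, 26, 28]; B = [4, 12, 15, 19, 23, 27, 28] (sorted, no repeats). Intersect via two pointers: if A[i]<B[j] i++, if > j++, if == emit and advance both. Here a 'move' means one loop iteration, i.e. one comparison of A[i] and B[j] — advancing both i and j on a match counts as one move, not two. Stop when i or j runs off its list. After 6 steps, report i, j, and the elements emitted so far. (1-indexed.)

[i=1,j=1] 7>4 → j++
[i=1,j=2] 7<12 → i++
[i=2,j=2] 11<12 → i++
[i=3,j=2] 16>12 → j++
[i=3,j=3] 16>15 → j++
[i=3,j=4] 16<19 → i++

i=4, j=4, emitted=[]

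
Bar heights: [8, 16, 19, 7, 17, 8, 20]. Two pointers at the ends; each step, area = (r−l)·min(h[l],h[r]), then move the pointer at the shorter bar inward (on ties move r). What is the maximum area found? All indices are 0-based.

l=0 r=6: min(8,20)*6=48 best=48 *, l++
l=1 r=6: min(16,20)*5=80 best=80 *, l++
l=2 r=6: min(19,20)*4=76 best=80, l++
l=3 r=6: min(7,20)*3=21 best=80, l++
l=4 r=6: min(17,20)*2=34 best=80, l++
l=5 r=6: min(8,20)*1=8 best=80, l++

max area = 80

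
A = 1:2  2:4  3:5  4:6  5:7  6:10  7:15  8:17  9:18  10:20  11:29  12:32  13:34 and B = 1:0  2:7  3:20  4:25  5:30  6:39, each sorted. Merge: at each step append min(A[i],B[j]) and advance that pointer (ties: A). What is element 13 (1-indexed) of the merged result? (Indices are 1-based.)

merged[13] = 20

i=1 j=1: A[i]=2>B[j]=0 take 0, j++
i=1 j=2: A[i]=2<=B[j]=7 take 2, i++
i=2 j=2: A[i]=4<=B[j]=7 take 4, i++
i=3 j=2: A[i]=5<=B[j]=7 take 5, i++
i=4 j=2: A[i]=6<=B[j]=7 take 6, i++
i=5 j=2: A[i]=7<=B[j]=7 take 7, i++
i=6 j=2: A[i]=10>B[j]=7 take 7, j++
i=6 j=3: A[i]=10<=B[j]=20 take 10, i++
i=7 j=3: A[i]=15<=B[j]=20 take 15, i++
i=8 j=3: A[i]=17<=B[j]=20 take 17, i++
i=9 j=3: A[i]=18<=B[j]=20 take 18, i++
i=10 j=3: A[i]=20<=B[j]=20 take 20, i++
i=11 j=3: A[i]=29>B[j]=20 take 20, j++
i=11 j=4: A[i]=29>B[j]=25 take 25, j++
i=11 j=5: A[i]=29<=B[j]=30 take 29, i++
i=12 j=5: A[i]=32>B[j]=30 take 30, j++
i=12 j=6: A[i]=32<=B[j]=39 take 32, i++
i=13 j=6: A[i]=34<=B[j]=39 take 34, i++
i=14 j=6: A done, take B[j]=39, j++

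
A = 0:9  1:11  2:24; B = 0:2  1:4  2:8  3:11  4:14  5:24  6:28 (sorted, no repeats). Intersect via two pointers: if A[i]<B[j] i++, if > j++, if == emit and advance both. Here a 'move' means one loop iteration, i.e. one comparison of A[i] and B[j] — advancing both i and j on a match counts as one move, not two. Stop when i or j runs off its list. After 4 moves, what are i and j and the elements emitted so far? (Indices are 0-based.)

i=1, j=3, emitted=[]

i=0 j=0: 9>2, j++
i=0 j=1: 9>4, j++
i=0 j=2: 9>8, j++
i=0 j=3: 9<11, i++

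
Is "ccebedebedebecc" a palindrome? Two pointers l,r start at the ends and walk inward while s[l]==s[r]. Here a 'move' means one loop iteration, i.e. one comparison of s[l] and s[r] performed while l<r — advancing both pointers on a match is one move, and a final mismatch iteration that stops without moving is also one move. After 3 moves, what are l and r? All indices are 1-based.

[1,15] 'c'=='c' → l++,r--
[2,14] 'c'=='c' → l++,r--
[3,13] 'e'=='e' → l++,r--

l=4, r=12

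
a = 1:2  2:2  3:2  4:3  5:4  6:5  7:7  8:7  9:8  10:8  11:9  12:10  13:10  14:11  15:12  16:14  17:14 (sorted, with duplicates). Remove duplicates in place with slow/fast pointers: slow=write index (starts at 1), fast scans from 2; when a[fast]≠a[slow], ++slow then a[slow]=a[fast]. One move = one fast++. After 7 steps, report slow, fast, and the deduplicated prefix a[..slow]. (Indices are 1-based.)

slow=5, fast=9, prefix=[2, 3, 4, 5, 7]

slow=1 fast=2: a[fast]=2=a[slow] dup, fast++
slow=1 fast=3: a[fast]=2=a[slow] dup, fast++
slow=1 fast=4: a[fast]=3≠a[slow]=2 write a[2]=3, slow++,fast++
slow=2 fast=5: a[fast]=4≠a[slow]=3 write a[3]=4, slow++,fast++
slow=3 fast=6: a[fast]=5≠a[slow]=4 write a[4]=5, slow++,fast++
slow=4 fast=7: a[fast]=7≠a[slow]=5 write a[5]=7, slow++,fast++
slow=5 fast=8: a[fast]=7=a[slow] dup, fast++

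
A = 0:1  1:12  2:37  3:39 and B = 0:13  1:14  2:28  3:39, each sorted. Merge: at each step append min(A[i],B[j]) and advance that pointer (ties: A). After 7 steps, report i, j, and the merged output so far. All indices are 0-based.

[i=0,j=0] A[i]=1<=B[j]=13 take 1 → i++
[i=1,j=0] A[i]=12<=B[j]=13 take 12 → i++
[i=2,j=0] A[i]=37>B[j]=13 take 13 → j++
[i=2,j=1] A[i]=37>B[j]=14 take 14 → j++
[i=2,j=2] A[i]=37>B[j]=28 take 28 → j++
[i=2,j=3] A[i]=37<=B[j]=39 take 37 → i++
[i=3,j=3] A[i]=39<=B[j]=39 take 39 → i++

i=4, j=3, merged so far=[1, 12, 13, 14, 28, 37, 39]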